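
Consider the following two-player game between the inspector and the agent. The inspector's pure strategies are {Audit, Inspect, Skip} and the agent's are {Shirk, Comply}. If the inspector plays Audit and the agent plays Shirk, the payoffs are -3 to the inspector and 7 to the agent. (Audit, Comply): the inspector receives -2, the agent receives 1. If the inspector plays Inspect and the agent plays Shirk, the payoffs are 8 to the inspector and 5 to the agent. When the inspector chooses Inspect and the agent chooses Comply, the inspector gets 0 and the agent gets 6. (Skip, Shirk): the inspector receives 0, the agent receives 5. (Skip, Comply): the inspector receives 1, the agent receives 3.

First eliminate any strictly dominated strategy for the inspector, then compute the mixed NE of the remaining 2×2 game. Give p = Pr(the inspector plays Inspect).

p = 2/3

The inspector's strategy Audit is strictly dominated by Skip: 0 > -3 and 1 > -2. Eliminate Audit.
In a mixed equilibrium the agent is indifferent between Shirk and Comply; this condition fixes p.
  the agent's expected payoff from Shirk: p·5 + (1−p)·5 = 5
  the agent's expected payoff from Comply: p·6 + (1−p)·3 = 3p + 3
  5 = 3p + 3  ⇒  -3p = -2  ⇒  p = 2/3.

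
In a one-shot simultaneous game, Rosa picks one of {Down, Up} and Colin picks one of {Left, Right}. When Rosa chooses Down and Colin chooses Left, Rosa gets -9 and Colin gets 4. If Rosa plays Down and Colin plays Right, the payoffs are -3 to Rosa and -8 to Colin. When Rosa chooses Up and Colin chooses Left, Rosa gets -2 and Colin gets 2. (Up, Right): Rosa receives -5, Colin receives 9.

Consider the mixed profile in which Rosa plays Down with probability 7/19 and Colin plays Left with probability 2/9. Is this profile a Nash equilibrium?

Yes

Check Colin's indifference given Rosa's mix p = 7/19:
  payoff from Left = 52/19; payoff from Right = 52/19 — equal.
Check Rosa's indifference given Colin's mix q = 2/9:
  payoff from Down = -13/3; payoff from Up = -13/3 — equal.
Both players are indifferent, so neither can profitably deviate.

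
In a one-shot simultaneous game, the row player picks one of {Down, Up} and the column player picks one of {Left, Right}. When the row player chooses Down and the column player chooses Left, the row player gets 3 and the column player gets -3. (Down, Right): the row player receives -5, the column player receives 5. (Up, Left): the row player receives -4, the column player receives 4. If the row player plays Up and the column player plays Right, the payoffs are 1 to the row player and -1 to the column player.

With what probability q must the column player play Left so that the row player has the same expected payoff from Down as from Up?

The column player's mix must leave the row player indifferent between Down and Up.
  the row player's expected payoff from Down: q·3 + (1−q)·(-5) = 8q - 5
  the row player's expected payoff from Up: q·(-4) + (1−q)·1 = -5q + 1
  8q - 5 = -5q + 1  ⇒  13q = 6  ⇒  q = 6/13.

q = 6/13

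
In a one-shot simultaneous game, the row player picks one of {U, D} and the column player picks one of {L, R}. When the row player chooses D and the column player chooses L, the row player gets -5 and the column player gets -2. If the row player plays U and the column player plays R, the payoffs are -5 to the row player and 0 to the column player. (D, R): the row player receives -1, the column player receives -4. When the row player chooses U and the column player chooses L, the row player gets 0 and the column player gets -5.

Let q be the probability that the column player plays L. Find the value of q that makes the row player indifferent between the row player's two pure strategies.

q = 4/9

The row player's indifference between U and D determines the column player's mixing probability q:
  the row player's payoff from U: q·0 + (1−q)·(-5) = 5q - 5
  the row player's payoff from D: q·(-5) + (1−q)·(-1) = -4q - 1
  5q - 5 = -4q - 1  ⇒  9q = 4  ⇒  q = 4/9.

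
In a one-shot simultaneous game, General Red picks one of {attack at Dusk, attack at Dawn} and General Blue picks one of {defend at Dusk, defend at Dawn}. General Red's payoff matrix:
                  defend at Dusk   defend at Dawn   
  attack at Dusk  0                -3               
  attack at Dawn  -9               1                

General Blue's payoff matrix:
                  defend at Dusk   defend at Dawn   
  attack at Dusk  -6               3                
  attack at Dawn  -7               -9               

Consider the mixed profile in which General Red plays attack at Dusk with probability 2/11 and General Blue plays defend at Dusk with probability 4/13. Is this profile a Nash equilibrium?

Yes

Check General Blue's indifference given General Red's mix p = 2/11:
  payoff from defend at Dusk = -75/11; payoff from defend at Dawn = -75/11 — equal.
Check General Red's indifference given General Blue's mix q = 4/13:
  payoff from attack at Dusk = -27/13; payoff from attack at Dawn = -27/13 — equal.
Both players are indifferent, so neither can profitably deviate.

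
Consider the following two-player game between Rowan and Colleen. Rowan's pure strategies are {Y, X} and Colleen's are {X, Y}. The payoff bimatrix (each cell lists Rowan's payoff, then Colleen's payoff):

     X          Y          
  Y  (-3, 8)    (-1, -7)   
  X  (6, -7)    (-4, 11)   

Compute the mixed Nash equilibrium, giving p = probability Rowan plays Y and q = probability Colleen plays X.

p = 6/11, q = 1/4

Set Colleen's expected payoff from X equal to that from Y:
  Colleen's expected payoff from X: p·8 + (1−p)·(-7) = 15p - 7
  Colleen's expected payoff from Y: p·(-7) + (1−p)·11 = -18p + 11
  15p - 7 = -18p + 11  ⇒  33p = 18  ⇒  p = 6/11.
Colleen's mix must leave Rowan indifferent between Y and X.
  Rowan's payoff from Y: q·(-3) + (1−q)·(-1) = -2q - 1
  Rowan's payoff from X: q·6 + (1−q)·(-4) = 10q - 4
  -2q - 1 = 10q - 4  ⇒  -12q = -3  ⇒  q = 1/4.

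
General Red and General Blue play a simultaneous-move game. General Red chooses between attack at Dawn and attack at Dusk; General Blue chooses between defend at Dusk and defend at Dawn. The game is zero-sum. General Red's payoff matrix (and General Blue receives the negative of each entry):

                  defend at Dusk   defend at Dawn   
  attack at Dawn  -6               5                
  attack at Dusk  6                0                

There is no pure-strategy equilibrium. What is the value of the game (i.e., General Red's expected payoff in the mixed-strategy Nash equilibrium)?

v = 30/17

In a mixed equilibrium General Red is indifferent between attack at Dawn and attack at Dusk; this condition fixes q.
  General Red's expected payoff from attack at Dawn: q·(-6) + (1−q)·5 = -11q + 5
  General Red's expected payoff from attack at Dusk: q·6 + (1−q)·0 = 6q
  -11q + 5 = 6q  ⇒  -17q = -5  ⇒  q = 5/17.
The value is General Red's expected payoff against this mix (using attack at Dawn): (5/17)·(-6) + (12/17)·5 = 30/17.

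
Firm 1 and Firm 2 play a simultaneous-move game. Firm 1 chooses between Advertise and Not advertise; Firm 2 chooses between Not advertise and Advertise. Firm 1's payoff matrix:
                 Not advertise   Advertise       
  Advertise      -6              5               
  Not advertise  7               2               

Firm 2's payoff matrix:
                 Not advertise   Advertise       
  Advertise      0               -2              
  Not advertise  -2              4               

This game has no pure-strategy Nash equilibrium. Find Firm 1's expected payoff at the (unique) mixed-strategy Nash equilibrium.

For Firm 1 to be willing to mix, Firm 1 must be indifferent between Advertise and Not advertise, which pins down Firm 2's mix.
  Firm 1's expected payoff from Advertise: q·(-6) + (1−q)·5 = -11q + 5
  Firm 1's expected payoff from Not advertise: q·7 + (1−q)·2 = 5q + 2
  -11q + 5 = 5q + 2  ⇒  -16q = -3  ⇒  q = 3/16.
At equilibrium Firm 1 is indifferent across rows, so Firm 1's payoff equals the payoff from Advertise: (3/16)·(-6) + (13/16)·5 = 47/16.

47/16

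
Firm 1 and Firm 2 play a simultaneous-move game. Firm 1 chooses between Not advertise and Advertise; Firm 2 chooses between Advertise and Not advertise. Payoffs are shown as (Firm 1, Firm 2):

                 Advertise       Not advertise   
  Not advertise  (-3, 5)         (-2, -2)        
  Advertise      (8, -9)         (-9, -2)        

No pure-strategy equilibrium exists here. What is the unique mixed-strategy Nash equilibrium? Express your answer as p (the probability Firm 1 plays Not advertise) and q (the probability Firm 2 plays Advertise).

Firm 2's indifference between Advertise and Not advertise determines Firm 1's mixing probability p:
  Firm 2's payoff to Advertise: p·5 + (1−p)·(-9) = 14p - 9
  Firm 2's payoff to Not advertise: p·(-2) + (1−p)·(-2) = -2
  14p - 9 = -2  ⇒  14p = 7  ⇒  p = 1/2.
Firm 2's mix must leave Firm 1 indifferent between Not advertise and Advertise.
  Firm 1's payoff from Not advertise: q·(-3) + (1−q)·(-2) = -q - 2
  Firm 1's payoff from Advertise: q·8 + (1−q)·(-9) = 17q - 9
  -q - 2 = 17q - 9  ⇒  -18q = -7  ⇒  q = 7/18.

p = 1/2, q = 7/18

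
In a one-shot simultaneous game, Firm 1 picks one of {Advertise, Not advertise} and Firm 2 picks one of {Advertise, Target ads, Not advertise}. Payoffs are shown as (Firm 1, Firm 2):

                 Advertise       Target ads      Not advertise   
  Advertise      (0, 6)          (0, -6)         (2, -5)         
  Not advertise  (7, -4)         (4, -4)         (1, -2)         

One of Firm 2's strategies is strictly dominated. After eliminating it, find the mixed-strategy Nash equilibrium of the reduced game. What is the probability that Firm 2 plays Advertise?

q = 1/8

Firm 2's strategy Target ads is strictly dominated by Not advertise: -5 > -6 and -2 > -4. Eliminate Target ads.
In a mixed equilibrium Firm 1 is indifferent between Advertise and Not advertise; this condition fixes q.
  Firm 1's payoff to Advertise: q·0 + (1−q)·2 = -2q + 2
  Firm 1's payoff to Not advertise: q·7 + (1−q)·1 = 6q + 1
  -2q + 2 = 6q + 1  ⇒  -8q = -1  ⇒  q = 1/8.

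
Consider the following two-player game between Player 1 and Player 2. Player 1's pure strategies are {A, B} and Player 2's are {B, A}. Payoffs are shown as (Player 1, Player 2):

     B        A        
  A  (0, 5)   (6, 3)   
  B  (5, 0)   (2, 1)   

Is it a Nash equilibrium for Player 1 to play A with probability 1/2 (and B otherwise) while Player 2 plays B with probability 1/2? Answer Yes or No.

Given Player 1's mix p = 1/2, Player 2's payoff from B is 5/2 but from A is 2. Player 2 strictly prefers B, so Player 2 would not mix.
So the proposed profile is not a Nash equilibrium.

No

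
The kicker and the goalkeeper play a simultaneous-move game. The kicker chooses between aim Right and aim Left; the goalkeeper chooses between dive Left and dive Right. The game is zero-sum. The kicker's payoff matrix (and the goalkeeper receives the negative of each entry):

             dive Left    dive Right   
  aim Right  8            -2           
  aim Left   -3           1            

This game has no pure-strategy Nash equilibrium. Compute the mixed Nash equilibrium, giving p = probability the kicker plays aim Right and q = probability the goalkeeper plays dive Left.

The goalkeeper's indifference between dive Left and dive Right determines the kicker's mixing probability p:
  the goalkeeper's payoff from dive Left: p·(-8) + (1−p)·3 = -11p + 3
  the goalkeeper's payoff from dive Right: p·2 + (1−p)·(-1) = 3p - 1
  -11p + 3 = 3p - 1  ⇒  -14p = -4  ⇒  p = 2/7.
The goalkeeper's mix must leave the kicker indifferent between aim Right and aim Left.
  the kicker's payoff from aim Right: q·8 + (1−q)·(-2) = 10q - 2
  the kicker's payoff from aim Left: q·(-3) + (1−q)·1 = -4q + 1
  10q - 2 = -4q + 1  ⇒  14q = 3  ⇒  q = 3/14.

p = 2/7, q = 3/14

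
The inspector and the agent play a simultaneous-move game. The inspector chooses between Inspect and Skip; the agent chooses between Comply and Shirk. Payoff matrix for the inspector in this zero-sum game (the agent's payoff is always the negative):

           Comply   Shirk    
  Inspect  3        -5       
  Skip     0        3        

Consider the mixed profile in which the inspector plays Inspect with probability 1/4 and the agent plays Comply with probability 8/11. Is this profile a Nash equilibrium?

Given the inspector's mix p = 1/4, the agent's payoff from Comply is -3/4 but from Shirk is -1. The agent strictly prefers Comply, so the agent would not mix.
So the proposed profile is not a Nash equilibrium.

No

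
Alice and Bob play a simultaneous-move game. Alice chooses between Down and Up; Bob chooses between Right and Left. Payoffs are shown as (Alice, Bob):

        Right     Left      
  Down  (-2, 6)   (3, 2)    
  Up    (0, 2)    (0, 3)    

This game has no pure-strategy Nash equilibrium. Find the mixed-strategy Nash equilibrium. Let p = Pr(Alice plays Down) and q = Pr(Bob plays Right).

p = 1/5, q = 3/5

Set Bob's expected payoff from Right equal to that from Left:
  Bob's payoff to Right: p·6 + (1−p)·2 = 4p + 2
  Bob's payoff to Left: p·2 + (1−p)·3 = -p + 3
  4p + 2 = -p + 3  ⇒  5p = 1  ⇒  p = 1/5.
For Alice to be willing to mix, Alice must be indifferent between Down and Up, which pins down Bob's mix.
  Alice's expected payoff from Down: q·(-2) + (1−q)·3 = -5q + 3
  Alice's expected payoff from Up: q·0 + (1−q)·0 = 0
  -5q + 3 = 0  ⇒  -5q = -3  ⇒  q = 3/5.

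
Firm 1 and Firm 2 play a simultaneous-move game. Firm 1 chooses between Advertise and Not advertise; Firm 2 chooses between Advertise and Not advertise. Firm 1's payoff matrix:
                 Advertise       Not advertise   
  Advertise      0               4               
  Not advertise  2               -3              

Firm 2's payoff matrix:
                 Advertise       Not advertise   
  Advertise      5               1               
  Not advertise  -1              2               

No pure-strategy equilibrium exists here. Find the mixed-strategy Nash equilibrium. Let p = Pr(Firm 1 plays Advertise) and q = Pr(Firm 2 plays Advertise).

p = 3/7, q = 7/9

In a mixed equilibrium Firm 2 is indifferent between Advertise and Not advertise; this condition fixes p.
  Firm 2's payoff from Advertise: p·5 + (1−p)·(-1) = 6p - 1
  Firm 2's payoff from Not advertise: p·1 + (1−p)·2 = -p + 2
  6p - 1 = -p + 2  ⇒  7p = 3  ⇒  p = 3/7.
Firm 1's indifference between Advertise and Not advertise determines Firm 2's mixing probability q:
  Firm 1's payoff to Advertise: q·0 + (1−q)·4 = -4q + 4
  Firm 1's payoff to Not advertise: q·2 + (1−q)·(-3) = 5q - 3
  -4q + 4 = 5q - 3  ⇒  -9q = -7  ⇒  q = 7/9.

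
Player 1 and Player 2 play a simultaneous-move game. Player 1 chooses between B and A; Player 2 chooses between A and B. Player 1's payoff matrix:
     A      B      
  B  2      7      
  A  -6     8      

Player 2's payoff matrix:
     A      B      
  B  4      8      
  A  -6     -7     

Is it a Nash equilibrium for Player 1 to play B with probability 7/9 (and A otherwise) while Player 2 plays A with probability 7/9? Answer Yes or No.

No

Given Player 1's mix p = 7/9, Player 2's payoff from A is 16/9 but from B is 14/3. Player 2 strictly prefers B, so Player 2 would not mix.
So the proposed profile is not a Nash equilibrium.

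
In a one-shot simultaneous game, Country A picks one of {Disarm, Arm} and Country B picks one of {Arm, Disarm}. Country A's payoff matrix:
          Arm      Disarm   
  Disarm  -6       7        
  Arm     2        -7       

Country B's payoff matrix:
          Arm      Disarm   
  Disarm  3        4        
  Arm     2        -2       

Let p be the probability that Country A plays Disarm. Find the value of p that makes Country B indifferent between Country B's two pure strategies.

Set Country B's expected payoff from Arm equal to that from Disarm:
  Country B's payoff from Arm: p·3 + (1−p)·2 = p + 2
  Country B's payoff from Disarm: p·4 + (1−p)·(-2) = 6p - 2
  p + 2 = 6p - 2  ⇒  -5p = -4  ⇒  p = 4/5.

p = 4/5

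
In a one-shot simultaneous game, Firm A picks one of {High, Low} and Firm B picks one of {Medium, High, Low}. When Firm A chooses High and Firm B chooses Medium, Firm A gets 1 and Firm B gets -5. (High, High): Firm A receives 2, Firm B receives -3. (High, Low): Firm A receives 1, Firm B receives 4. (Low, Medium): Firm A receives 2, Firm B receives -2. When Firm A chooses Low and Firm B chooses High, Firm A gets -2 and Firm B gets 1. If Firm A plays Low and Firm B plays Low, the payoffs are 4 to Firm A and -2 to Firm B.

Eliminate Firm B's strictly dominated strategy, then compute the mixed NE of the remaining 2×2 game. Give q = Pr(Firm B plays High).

q = 3/7

Firm B's strategy Medium is strictly dominated by High: -3 > -5 and 1 > -2. Eliminate Medium.
Firm A's indifference between High and Low determines Firm B's mixing probability q:
  Firm A's expected payoff from High: q·2 + (1−q)·1 = q + 1
  Firm A's expected payoff from Low: q·(-2) + (1−q)·4 = -6q + 4
  q + 1 = -6q + 4  ⇒  7q = 3  ⇒  q = 3/7.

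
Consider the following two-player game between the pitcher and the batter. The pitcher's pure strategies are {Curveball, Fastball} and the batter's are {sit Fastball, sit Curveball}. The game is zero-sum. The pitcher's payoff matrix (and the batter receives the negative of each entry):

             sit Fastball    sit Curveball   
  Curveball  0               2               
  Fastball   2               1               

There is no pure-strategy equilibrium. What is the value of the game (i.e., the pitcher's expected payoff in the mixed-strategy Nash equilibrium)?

v = 4/3

For the pitcher to be willing to mix, the pitcher must be indifferent between Curveball and Fastball, which pins down the batter's mix.
  the pitcher's payoff to Curveball: q·0 + (1−q)·2 = -2q + 2
  the pitcher's payoff to Fastball: q·2 + (1−q)·1 = q + 1
  -2q + 2 = q + 1  ⇒  -3q = -1  ⇒  q = 1/3.
The value is the pitcher's expected payoff against this mix (using Curveball): (1/3)·0 + (2/3)·2 = 4/3.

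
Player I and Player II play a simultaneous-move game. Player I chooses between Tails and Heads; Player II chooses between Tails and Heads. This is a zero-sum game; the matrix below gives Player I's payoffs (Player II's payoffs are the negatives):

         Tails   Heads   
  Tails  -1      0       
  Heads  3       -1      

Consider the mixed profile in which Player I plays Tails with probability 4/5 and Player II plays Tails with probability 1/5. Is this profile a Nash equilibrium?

Yes

Check Player II's indifference given Player I's mix p = 4/5:
  payoff from Tails = 1/5; payoff from Heads = 1/5 — equal.
Check Player I's indifference given Player II's mix q = 1/5:
  payoff from Tails = -1/5; payoff from Heads = -1/5 — equal.
Both players are indifferent, so neither can profitably deviate.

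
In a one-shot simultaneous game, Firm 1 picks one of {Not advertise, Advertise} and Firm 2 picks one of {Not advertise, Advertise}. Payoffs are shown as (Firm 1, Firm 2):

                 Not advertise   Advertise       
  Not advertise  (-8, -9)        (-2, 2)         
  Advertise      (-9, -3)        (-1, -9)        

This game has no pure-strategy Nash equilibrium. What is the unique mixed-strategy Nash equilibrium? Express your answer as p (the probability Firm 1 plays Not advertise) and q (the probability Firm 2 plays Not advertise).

p = 6/17, q = 1/2

Firm 2's indifference between Not advertise and Advertise determines Firm 1's mixing probability p:
  Firm 2's payoff to Not advertise: p·(-9) + (1−p)·(-3) = -6p - 3
  Firm 2's payoff to Advertise: p·2 + (1−p)·(-9) = 11p - 9
  -6p - 3 = 11p - 9  ⇒  -17p = -6  ⇒  p = 6/17.
Firm 2's mix must leave Firm 1 indifferent between Not advertise and Advertise.
  Firm 1's payoff from Not advertise: q·(-8) + (1−q)·(-2) = -6q - 2
  Firm 1's payoff from Advertise: q·(-9) + (1−q)·(-1) = -8q - 1
  -6q - 2 = -8q - 1  ⇒  2q = 1  ⇒  q = 1/2.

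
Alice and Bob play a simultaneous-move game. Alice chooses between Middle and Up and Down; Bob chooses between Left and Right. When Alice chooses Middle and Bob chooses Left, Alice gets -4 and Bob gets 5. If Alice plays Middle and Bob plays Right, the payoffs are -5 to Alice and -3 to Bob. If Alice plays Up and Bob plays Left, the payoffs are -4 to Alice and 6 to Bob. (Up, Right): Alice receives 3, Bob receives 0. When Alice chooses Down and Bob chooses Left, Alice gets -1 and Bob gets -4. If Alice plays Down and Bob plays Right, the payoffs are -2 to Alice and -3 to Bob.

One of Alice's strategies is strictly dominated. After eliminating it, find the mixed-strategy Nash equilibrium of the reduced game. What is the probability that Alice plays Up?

p = 1/7

Alice's strategy Middle is strictly dominated by Down: -1 > -4 and -2 > -5. Eliminate Middle.
Bob's indifference between Left and Right determines Alice's mixing probability p:
  Bob's payoff to Left: p·6 + (1−p)·(-4) = 10p - 4
  Bob's payoff to Right: p·0 + (1−p)·(-3) = 3p - 3
  10p - 4 = 3p - 3  ⇒  7p = 1  ⇒  p = 1/7.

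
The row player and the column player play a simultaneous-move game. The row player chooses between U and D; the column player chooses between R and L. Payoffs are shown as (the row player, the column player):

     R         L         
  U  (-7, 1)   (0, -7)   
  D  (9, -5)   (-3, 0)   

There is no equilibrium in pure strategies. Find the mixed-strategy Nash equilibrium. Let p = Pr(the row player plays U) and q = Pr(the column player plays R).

In a mixed equilibrium the column player is indifferent between R and L; this condition fixes p.
  the column player's payoff from R: p·1 + (1−p)·(-5) = 6p - 5
  the column player's payoff from L: p·(-7) + (1−p)·0 = -7p
  6p - 5 = -7p  ⇒  13p = 5  ⇒  p = 5/13.
The row player's indifference between U and D determines the column player's mixing probability q:
  the row player's expected payoff from U: q·(-7) + (1−q)·0 = -7q
  the row player's expected payoff from D: q·9 + (1−q)·(-3) = 12q - 3
  -7q = 12q - 3  ⇒  -19q = -3  ⇒  q = 3/19.

p = 5/13, q = 3/19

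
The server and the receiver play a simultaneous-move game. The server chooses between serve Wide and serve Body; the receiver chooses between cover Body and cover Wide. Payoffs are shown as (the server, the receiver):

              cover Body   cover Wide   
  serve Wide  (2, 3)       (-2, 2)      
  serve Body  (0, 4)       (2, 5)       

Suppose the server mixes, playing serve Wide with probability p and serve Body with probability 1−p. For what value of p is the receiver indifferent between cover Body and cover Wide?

The receiver's indifference between cover Body and cover Wide determines the server's mixing probability p:
  the receiver's expected payoff from cover Body: p·3 + (1−p)·4 = -p + 4
  the receiver's expected payoff from cover Wide: p·2 + (1−p)·5 = -3p + 5
  -p + 4 = -3p + 5  ⇒  2p = 1  ⇒  p = 1/2.

p = 1/2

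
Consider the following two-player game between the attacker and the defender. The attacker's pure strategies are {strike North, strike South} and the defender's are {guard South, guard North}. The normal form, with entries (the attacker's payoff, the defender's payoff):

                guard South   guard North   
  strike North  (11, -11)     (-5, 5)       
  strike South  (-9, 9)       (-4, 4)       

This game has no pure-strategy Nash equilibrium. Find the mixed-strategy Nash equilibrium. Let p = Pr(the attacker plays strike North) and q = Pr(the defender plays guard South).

The attacker's mix must leave the defender indifferent between guard South and guard North.
  the defender's expected payoff from guard South: p·(-11) + (1−p)·9 = -20p + 9
  the defender's expected payoff from guard North: p·5 + (1−p)·4 = p + 4
  -20p + 9 = p + 4  ⇒  -21p = -5  ⇒  p = 5/21.
The defender's mix must leave the attacker indifferent between strike North and strike South.
  the attacker's payoff to strike North: q·11 + (1−q)·(-5) = 16q - 5
  the attacker's payoff to strike South: q·(-9) + (1−q)·(-4) = -5q - 4
  16q - 5 = -5q - 4  ⇒  21q = 1  ⇒  q = 1/21.

p = 5/21, q = 1/21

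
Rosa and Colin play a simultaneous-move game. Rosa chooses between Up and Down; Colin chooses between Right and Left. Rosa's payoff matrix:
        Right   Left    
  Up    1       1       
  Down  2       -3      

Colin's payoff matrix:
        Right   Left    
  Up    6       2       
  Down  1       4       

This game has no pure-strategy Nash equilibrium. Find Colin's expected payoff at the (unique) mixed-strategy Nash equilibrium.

Rosa's mix must leave Colin indifferent between Right and Left.
  Colin's payoff to Right: p·6 + (1−p)·1 = 5p + 1
  Colin's payoff to Left: p·2 + (1−p)·4 = -2p + 4
  5p + 1 = -2p + 4  ⇒  7p = 3  ⇒  p = 3/7.
At equilibrium Colin is indifferent across columns, so Colin's payoff equals the payoff from Right: (3/7)·6 + (4/7)·1 = 22/7.

22/7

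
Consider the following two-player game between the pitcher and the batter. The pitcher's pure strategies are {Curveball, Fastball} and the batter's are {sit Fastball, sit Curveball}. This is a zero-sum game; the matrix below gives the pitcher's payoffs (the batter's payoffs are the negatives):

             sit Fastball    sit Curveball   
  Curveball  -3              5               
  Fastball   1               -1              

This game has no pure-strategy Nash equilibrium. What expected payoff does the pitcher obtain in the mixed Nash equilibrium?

The batter's mix must leave the pitcher indifferent between Curveball and Fastball.
  the pitcher's payoff to Curveball: q·(-3) + (1−q)·5 = -8q + 5
  the pitcher's payoff to Fastball: q·1 + (1−q)·(-1) = 2q - 1
  -8q + 5 = 2q - 1  ⇒  -10q = -6  ⇒  q = 3/5.
At equilibrium the pitcher is indifferent across rows, so the pitcher's payoff equals the payoff from Curveball: (3/5)·(-3) + (2/5)·5 = 1/5.

1/5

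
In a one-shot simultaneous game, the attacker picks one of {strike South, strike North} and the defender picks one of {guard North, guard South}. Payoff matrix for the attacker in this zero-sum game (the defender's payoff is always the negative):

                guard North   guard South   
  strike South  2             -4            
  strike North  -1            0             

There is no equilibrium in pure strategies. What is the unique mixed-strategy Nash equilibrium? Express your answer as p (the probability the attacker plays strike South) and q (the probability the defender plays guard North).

p = 1/7, q = 4/7

For the defender to be willing to mix, the defender must be indifferent between guard North and guard South, which pins down the attacker's mix.
  the defender's payoff from guard North: p·(-2) + (1−p)·1 = -3p + 1
  the defender's payoff from guard South: p·4 + (1−p)·0 = 4p
  -3p + 1 = 4p  ⇒  -7p = -1  ⇒  p = 1/7.
The defender's mix must leave the attacker indifferent between strike South and strike North.
  the attacker's payoff to strike South: q·2 + (1−q)·(-4) = 6q - 4
  the attacker's payoff to strike North: q·(-1) + (1−q)·0 = -q
  6q - 4 = -q  ⇒  7q = 4  ⇒  q = 4/7.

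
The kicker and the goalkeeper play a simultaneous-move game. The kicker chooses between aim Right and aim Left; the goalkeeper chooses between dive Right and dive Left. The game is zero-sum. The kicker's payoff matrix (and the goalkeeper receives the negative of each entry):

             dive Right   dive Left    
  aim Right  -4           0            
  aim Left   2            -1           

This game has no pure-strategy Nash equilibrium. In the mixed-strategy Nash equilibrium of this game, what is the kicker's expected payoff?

In a mixed equilibrium the kicker is indifferent between aim Right and aim Left; this condition fixes q.
  the kicker's payoff to aim Right: q·(-4) + (1−q)·0 = -4q
  the kicker's payoff to aim Left: q·2 + (1−q)·(-1) = 3q - 1
  -4q = 3q - 1  ⇒  -7q = -1  ⇒  q = 1/7.
At equilibrium the kicker is indifferent across rows, so the kicker's payoff equals the payoff from aim Right: (1/7)·(-4) + (6/7)·0 = -4/7.

-4/7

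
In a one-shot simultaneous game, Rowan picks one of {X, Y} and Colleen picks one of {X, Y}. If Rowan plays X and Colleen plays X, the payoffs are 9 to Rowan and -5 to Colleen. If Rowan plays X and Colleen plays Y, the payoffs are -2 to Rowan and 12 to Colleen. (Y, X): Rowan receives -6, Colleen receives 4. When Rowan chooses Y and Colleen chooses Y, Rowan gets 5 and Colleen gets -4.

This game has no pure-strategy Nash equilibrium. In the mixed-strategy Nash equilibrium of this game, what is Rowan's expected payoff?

In a mixed equilibrium Rowan is indifferent between X and Y; this condition fixes q.
  Rowan's payoff to X: q·9 + (1−q)·(-2) = 11q - 2
  Rowan's payoff to Y: q·(-6) + (1−q)·5 = -11q + 5
  11q - 2 = -11q + 5  ⇒  22q = 7  ⇒  q = 7/22.
At equilibrium Rowan is indifferent across rows, so Rowan's payoff equals the payoff from X: (7/22)·9 + (15/22)·(-2) = 3/2.

3/2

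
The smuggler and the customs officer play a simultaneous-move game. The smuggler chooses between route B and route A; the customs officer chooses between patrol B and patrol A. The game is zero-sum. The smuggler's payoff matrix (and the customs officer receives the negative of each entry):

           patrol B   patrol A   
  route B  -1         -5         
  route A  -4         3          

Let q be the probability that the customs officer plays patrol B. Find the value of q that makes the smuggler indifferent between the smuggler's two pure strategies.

The smuggler's indifference between route B and route A determines the customs officer's mixing probability q:
  the smuggler's payoff to route B: q·(-1) + (1−q)·(-5) = 4q - 5
  the smuggler's payoff to route A: q·(-4) + (1−q)·3 = -7q + 3
  4q - 5 = -7q + 3  ⇒  11q = 8  ⇒  q = 8/11.

q = 8/11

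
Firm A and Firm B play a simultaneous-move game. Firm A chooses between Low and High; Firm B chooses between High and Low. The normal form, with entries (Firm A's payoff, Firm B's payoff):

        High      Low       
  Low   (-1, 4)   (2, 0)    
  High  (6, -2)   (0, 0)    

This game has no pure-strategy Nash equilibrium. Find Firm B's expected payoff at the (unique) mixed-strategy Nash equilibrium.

0

Set Firm B's expected payoff from High equal to that from Low:
  Firm B's payoff from High: p·4 + (1−p)·(-2) = 6p - 2
  Firm B's payoff from Low: p·0 + (1−p)·0 = 0
  6p - 2 = 0  ⇒  6p = 2  ⇒  p = 1/3.
At equilibrium Firm B is indifferent across columns, so Firm B's payoff equals the payoff from High: (1/3)·4 + (2/3)·(-2) = 0.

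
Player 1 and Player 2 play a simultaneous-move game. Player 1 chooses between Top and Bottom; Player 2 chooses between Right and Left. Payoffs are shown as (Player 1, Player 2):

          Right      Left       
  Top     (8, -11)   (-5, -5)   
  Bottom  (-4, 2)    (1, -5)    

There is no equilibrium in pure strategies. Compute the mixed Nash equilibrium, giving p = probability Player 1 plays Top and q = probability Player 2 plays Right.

Player 1's mix must leave Player 2 indifferent between Right and Left.
  Player 2's payoff to Right: p·(-11) + (1−p)·2 = -13p + 2
  Player 2's payoff to Left: p·(-5) + (1−p)·(-5) = -5
  -13p + 2 = -5  ⇒  -13p = -7  ⇒  p = 7/13.
Set Player 1's expected payoff from Top equal to that from Bottom:
  Player 1's payoff from Top: q·8 + (1−q)·(-5) = 13q - 5
  Player 1's payoff from Bottom: q·(-4) + (1−q)·1 = -5q + 1
  13q - 5 = -5q + 1  ⇒  18q = 6  ⇒  q = 1/3.

p = 7/13, q = 1/3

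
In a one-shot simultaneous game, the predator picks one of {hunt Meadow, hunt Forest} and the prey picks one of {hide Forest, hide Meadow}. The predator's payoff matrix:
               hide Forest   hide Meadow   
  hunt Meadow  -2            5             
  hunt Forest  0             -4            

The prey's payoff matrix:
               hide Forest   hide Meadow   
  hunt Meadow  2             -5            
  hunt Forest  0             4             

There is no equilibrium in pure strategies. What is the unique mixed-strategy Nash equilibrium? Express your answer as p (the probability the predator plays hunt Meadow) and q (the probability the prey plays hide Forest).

p = 4/11, q = 9/11

The prey's indifference between hide Forest and hide Meadow determines the predator's mixing probability p:
  the prey's expected payoff from hide Forest: p·2 + (1−p)·0 = 2p
  the prey's expected payoff from hide Meadow: p·(-5) + (1−p)·4 = -9p + 4
  2p = -9p + 4  ⇒  11p = 4  ⇒  p = 4/11.
In a mixed equilibrium the predator is indifferent between hunt Meadow and hunt Forest; this condition fixes q.
  the predator's payoff to hunt Meadow: q·(-2) + (1−q)·5 = -7q + 5
  the predator's payoff to hunt Forest: q·0 + (1−q)·(-4) = 4q - 4
  -7q + 5 = 4q - 4  ⇒  -11q = -9  ⇒  q = 9/11.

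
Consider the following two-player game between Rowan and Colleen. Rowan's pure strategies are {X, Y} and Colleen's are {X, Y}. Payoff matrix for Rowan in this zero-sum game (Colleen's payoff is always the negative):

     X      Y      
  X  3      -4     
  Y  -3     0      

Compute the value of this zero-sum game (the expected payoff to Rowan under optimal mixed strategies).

v = -6/5

Set Rowan's expected payoff from X equal to that from Y:
  Rowan's payoff to X: q·3 + (1−q)·(-4) = 7q - 4
  Rowan's payoff to Y: q·(-3) + (1−q)·0 = -3q
  7q - 4 = -3q  ⇒  10q = 4  ⇒  q = 2/5.
The value is Rowan's expected payoff against this mix (using X): (2/5)·3 + (3/5)·(-4) = -6/5.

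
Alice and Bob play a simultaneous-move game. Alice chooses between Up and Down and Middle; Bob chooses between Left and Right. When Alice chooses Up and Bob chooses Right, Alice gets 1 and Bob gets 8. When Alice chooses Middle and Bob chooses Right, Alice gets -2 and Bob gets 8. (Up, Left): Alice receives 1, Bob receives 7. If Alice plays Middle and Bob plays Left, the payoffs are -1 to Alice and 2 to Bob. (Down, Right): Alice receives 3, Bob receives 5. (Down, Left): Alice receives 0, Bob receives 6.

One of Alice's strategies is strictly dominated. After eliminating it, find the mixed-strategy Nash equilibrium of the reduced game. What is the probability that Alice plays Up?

p = 1/2

Alice's strategy Middle is strictly dominated by Up: 1 > -1 and 1 > -2. Eliminate Middle.
Bob's indifference between Left and Right determines Alice's mixing probability p:
  Bob's payoff to Left: p·7 + (1−p)·6 = p + 6
  Bob's payoff to Right: p·8 + (1−p)·5 = 3p + 5
  p + 6 = 3p + 5  ⇒  -2p = -1  ⇒  p = 1/2.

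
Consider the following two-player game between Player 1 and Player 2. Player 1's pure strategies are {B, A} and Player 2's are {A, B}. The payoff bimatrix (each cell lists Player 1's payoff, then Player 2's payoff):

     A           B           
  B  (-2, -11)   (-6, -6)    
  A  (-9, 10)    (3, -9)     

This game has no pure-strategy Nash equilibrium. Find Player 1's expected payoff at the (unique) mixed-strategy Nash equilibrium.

For Player 1 to be willing to mix, Player 1 must be indifferent between B and A, which pins down Player 2's mix.
  Player 1's payoff from B: q·(-2) + (1−q)·(-6) = 4q - 6
  Player 1's payoff from A: q·(-9) + (1−q)·3 = -12q + 3
  4q - 6 = -12q + 3  ⇒  16q = 9  ⇒  q = 9/16.
At equilibrium Player 1 is indifferent across rows, so Player 1's payoff equals the payoff from B: (9/16)·(-2) + (7/16)·(-6) = -15/4.

-15/4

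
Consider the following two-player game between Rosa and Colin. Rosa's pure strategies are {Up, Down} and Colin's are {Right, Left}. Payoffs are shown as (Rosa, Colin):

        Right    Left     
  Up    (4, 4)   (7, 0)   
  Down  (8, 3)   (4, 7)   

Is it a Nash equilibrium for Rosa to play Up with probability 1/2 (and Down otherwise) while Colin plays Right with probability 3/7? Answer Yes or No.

Check Colin's indifference given Rosa's mix p = 1/2:
  payoff from Right = 7/2; payoff from Left = 7/2 — equal.
Check Rosa's indifference given Colin's mix q = 3/7:
  payoff from Up = 40/7; payoff from Down = 40/7 — equal.
Both players are indifferent, so neither can profitably deviate.

Yes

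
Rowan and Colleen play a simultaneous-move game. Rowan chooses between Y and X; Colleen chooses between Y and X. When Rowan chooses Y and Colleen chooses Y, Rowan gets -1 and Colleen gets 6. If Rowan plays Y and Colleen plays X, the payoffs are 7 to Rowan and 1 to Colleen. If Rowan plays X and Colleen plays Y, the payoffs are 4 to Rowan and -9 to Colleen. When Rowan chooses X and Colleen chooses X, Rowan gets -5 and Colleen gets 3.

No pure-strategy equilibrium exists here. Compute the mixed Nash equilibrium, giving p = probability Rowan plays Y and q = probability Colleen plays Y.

Colleen's indifference between Y and X determines Rowan's mixing probability p:
  Colleen's payoff from Y: p·6 + (1−p)·(-9) = 15p - 9
  Colleen's payoff from X: p·1 + (1−p)·3 = -2p + 3
  15p - 9 = -2p + 3  ⇒  17p = 12  ⇒  p = 12/17.
In a mixed equilibrium Rowan is indifferent between Y and X; this condition fixes q.
  Rowan's expected payoff from Y: q·(-1) + (1−q)·7 = -8q + 7
  Rowan's expected payoff from X: q·4 + (1−q)·(-5) = 9q - 5
  -8q + 7 = 9q - 5  ⇒  -17q = -12  ⇒  q = 12/17.

p = 12/17, q = 12/17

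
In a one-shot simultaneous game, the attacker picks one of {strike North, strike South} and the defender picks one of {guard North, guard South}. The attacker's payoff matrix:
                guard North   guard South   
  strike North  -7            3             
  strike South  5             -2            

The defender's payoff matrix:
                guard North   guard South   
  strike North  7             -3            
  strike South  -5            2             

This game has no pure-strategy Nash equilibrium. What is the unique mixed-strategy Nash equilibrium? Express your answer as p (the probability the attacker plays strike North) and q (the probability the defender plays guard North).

p = 7/17, q = 5/17

In a mixed equilibrium the defender is indifferent between guard North and guard South; this condition fixes p.
  the defender's payoff to guard North: p·7 + (1−p)·(-5) = 12p - 5
  the defender's payoff to guard South: p·(-3) + (1−p)·2 = -5p + 2
  12p - 5 = -5p + 2  ⇒  17p = 7  ⇒  p = 7/17.
The defender's mix must leave the attacker indifferent between strike North and strike South.
  the attacker's expected payoff from strike North: q·(-7) + (1−q)·3 = -10q + 3
  the attacker's expected payoff from strike South: q·5 + (1−q)·(-2) = 7q - 2
  -10q + 3 = 7q - 2  ⇒  -17q = -5  ⇒  q = 5/17.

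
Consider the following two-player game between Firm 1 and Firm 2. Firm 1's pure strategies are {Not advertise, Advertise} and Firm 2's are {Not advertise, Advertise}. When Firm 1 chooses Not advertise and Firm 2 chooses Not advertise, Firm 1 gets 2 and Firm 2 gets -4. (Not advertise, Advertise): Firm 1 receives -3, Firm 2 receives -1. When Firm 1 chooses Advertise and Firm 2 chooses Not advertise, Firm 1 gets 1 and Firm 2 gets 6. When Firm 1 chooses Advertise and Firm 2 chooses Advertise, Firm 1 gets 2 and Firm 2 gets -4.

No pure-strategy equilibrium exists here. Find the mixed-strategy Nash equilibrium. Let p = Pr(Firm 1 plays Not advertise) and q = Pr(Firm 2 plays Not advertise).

p = 10/13, q = 5/6

Firm 1's mix must leave Firm 2 indifferent between Not advertise and Advertise.
  Firm 2's payoff from Not advertise: p·(-4) + (1−p)·6 = -10p + 6
  Firm 2's payoff from Advertise: p·(-1) + (1−p)·(-4) = 3p - 4
  -10p + 6 = 3p - 4  ⇒  -13p = -10  ⇒  p = 10/13.
Firm 2's mix must leave Firm 1 indifferent between Not advertise and Advertise.
  Firm 1's payoff to Not advertise: q·2 + (1−q)·(-3) = 5q - 3
  Firm 1's payoff to Advertise: q·1 + (1−q)·2 = -q + 2
  5q - 3 = -q + 2  ⇒  6q = 5  ⇒  q = 5/6.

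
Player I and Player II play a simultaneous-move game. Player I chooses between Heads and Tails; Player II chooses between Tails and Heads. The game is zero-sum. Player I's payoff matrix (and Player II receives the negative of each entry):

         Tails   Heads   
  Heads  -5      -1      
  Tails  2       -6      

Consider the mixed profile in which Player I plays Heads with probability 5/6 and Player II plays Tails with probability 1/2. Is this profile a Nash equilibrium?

Given Player I's mix p = 5/6, Player II's payoff from Tails is 23/6 but from Heads is 11/6. Player II strictly prefers Tails, so Player II would not mix.
So the proposed profile is not a Nash equilibrium.

No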